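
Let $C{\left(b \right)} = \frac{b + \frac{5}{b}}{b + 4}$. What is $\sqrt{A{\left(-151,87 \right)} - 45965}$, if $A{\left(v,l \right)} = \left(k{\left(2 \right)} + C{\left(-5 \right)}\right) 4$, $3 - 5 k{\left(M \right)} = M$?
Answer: $\frac{i \sqrt{1148505}}{5} \approx 214.34 i$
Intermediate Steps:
$k{\left(M \right)} = \frac{3}{5} - \frac{M}{5}$
$C{\left(b \right)} = \frac{b + \frac{5}{b}}{4 + b}$
$A{\left(v,l \right)} = \frac{124}{5}$ ($A{\left(v,l \right)} = \left(\left(\frac{3}{5} - \frac{2}{5}\right) + \frac{5 + \left(-5\right)^{2}}{\left(-5\right) \left(4 - 5\right)}\right) 4 = \left(\left(\frac{3}{5} - \frac{2}{5}\right) - \frac{5 + 25}{5 \left(-1\right)}\right) 4 = \left(\frac{1}{5} - \left(- \frac{1}{5}\right) 30\right) 4 = \left(\frac{1}{5} + 6\right) 4 = \frac{31}{5} \cdot 4 = \frac{124}{5}$)
$\sqrt{A{\left(-151,87 \right)} - 45965} = \sqrt{\frac{124}{5} - 45965} = \sqrt{- \frac{229701}{5}} = \frac{i \sqrt{1148505}}{5}$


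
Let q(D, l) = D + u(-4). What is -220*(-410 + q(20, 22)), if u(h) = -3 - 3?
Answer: 87120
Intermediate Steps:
u(h) = -6
q(D, l) = -6 + D (q(D, l) = D - 6 = -6 + D)
-220*(-410 + q(20, 22)) = -220*(-410 + (-6 + 20)) = -220*(-410 + 14) = -220*(-396) = 87120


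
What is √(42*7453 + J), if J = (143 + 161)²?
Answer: √405442 ≈ 636.74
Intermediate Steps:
J = 92416 (J = 304² = 92416)
√(42*7453 + J) = √(42*7453 + 92416) = √(313026 + 92416) = √405442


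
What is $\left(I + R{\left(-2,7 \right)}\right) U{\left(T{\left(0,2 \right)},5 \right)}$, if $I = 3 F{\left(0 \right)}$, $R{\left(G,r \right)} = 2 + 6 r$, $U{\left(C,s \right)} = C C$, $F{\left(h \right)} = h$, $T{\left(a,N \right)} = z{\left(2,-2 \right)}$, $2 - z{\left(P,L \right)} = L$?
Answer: $704$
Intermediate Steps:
$z{\left(P,L \right)} = 2 - L$
$T{\left(a,N \right)} = 4$ ($T{\left(a,N \right)} = 2 - -2 = 2 + 2 = 4$)
$U{\left(C,s \right)} = C^{2}$
$I = 0$ ($I = 3 \cdot 0 = 0$)
$\left(I + R{\left(-2,7 \right)}\right) U{\left(T{\left(0,2 \right)},5 \right)} = \left(0 + \left(2 + 6 \cdot 7\right)\right) 4^{2} = \left(0 + \left(2 + 42\right)\right) 16 = \left(0 + 44\right) 16 = 44 \cdot 16 = 704$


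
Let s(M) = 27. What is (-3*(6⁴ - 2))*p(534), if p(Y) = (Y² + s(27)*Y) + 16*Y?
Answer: -1196114076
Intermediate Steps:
p(Y) = Y² + 43*Y (p(Y) = (Y² + 27*Y) + 16*Y = Y² + 43*Y)
(-3*(6⁴ - 2))*p(534) = (-3*(6⁴ - 2))*(534*(43 + 534)) = (-3*(1296 - 2))*(534*577) = -3*1294*308118 = -3882*308118 = -1196114076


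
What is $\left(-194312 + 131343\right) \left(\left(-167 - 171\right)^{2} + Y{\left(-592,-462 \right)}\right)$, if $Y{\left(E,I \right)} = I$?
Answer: $-7164738758$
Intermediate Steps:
$\left(-194312 + 131343\right) \left(\left(-167 - 171\right)^{2} + Y{\left(-592,-462 \right)}\right) = \left(-194312 + 131343\right) \left(\left(-167 - 171\right)^{2} - 462\right) = - 62969 \left(\left(-338\right)^{2} - 462\right) = - 62969 \left(114244 - 462\right) = \left(-62969\right) 113782 = -7164738758$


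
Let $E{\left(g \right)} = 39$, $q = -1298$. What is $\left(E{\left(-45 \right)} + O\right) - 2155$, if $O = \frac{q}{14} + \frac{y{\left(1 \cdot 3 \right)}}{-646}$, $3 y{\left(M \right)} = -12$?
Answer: $- \frac{4993889}{2261} \approx -2208.7$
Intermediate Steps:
$y{\left(M \right)} = -4$ ($y{\left(M \right)} = \frac{1}{3} \left(-12\right) = -4$)
$O = - \frac{209613}{2261}$ ($O = - \frac{1298}{14} - \frac{4}{-646} = \left(-1298\right) \frac{1}{14} - - \frac{2}{323} = - \frac{649}{7} + \frac{2}{323} = - \frac{209613}{2261} \approx -92.708$)
$\left(E{\left(-45 \right)} + O\right) - 2155 = \left(39 - \frac{209613}{2261}\right) - 2155 = - \frac{121434}{2261} - 2155 = - \frac{4993889}{2261}$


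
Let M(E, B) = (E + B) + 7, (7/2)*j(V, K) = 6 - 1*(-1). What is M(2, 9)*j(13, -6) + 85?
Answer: 121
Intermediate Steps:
j(V, K) = 2 (j(V, K) = 2*(6 - 1*(-1))/7 = 2*(6 + 1)/7 = (2/7)*7 = 2)
M(E, B) = 7 + B + E (M(E, B) = (B + E) + 7 = 7 + B + E)
M(2, 9)*j(13, -6) + 85 = (7 + 9 + 2)*2 + 85 = 18*2 + 85 = 36 + 85 = 121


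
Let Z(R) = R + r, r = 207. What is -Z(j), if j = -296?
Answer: 89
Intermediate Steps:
Z(R) = 207 + R (Z(R) = R + 207 = 207 + R)
-Z(j) = -(207 - 296) = -1*(-89) = 89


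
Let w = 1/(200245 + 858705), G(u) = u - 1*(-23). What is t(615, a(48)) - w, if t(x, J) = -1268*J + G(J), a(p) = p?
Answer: -64376747351/1058950 ≈ -60793.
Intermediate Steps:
G(u) = 23 + u (G(u) = u + 23 = 23 + u)
t(x, J) = 23 - 1267*J (t(x, J) = -1268*J + (23 + J) = 23 - 1267*J)
w = 1/1058950 ≈ 9.4433e-7
t(615, a(48)) - w = (23 - 1267*48) - 1*1/1058950 = (23 - 60816) - 1/1058950 = -60793 - 1/1058950 = -64376747351/1058950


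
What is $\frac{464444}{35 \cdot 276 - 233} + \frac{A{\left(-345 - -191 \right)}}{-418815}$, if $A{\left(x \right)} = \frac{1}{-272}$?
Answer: $\frac{52908382979347}{1073901969360} \approx 49.267$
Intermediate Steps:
$A{\left(x \right)} = - \frac{1}{272}$
$\frac{464444}{35 \cdot 276 - 233} + \frac{A{\left(-345 - -191 \right)}}{-418815} = \frac{464444}{35 \cdot 276 - 233} - \frac{1}{272 \left(-418815\right)} = \frac{464444}{9660 - 233} - - \frac{1}{113917680} = \frac{464444}{9427} + \frac{1}{113917680} = \frac{52908382979347}{1073901969360}$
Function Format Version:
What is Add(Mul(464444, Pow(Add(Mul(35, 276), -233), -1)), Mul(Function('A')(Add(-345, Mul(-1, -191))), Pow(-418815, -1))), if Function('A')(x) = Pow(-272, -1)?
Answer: Rational(52908382979347, 1073901969360) ≈ 49.267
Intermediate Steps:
Function('A')(x) = Rational(-1, 272)
Add(Mul(464444, Pow(Add(Mul(35, 276), -233), -1)), Mul(Function('A')(Add(-345, Mul(-1, -191))), Pow(-418815, -1))) = Add(Mul(464444, Pow(Add(Mul(35, 276), -233), -1)), Mul(Rational(-1, 272), Pow(-418815, -1))) = Add(Mul(464444, Pow(Add(9660, -233), -1)), Mul(Rational(-1, 272), Rational(-1, 418815))) = Add(Mul(464444, Pow(9427, -1)), Rational(1, 113917680)) = Add(Mul(464444, Rational(1, 9427)), Rational(1, 113917680)) = Add(Rational(464444, 9427), Rational(1, 113917680)) = Rational(52908382979347, 1073901969360)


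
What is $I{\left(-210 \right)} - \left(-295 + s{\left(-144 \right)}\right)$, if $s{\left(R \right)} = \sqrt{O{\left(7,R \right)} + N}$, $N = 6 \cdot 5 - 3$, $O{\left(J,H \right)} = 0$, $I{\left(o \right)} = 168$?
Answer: $463 - 3 \sqrt{3} \approx 457.8$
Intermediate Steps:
$N = 27$ ($N = 30 - 3 = 27$)
$s{\left(R \right)} = 3 \sqrt{3}$ ($s{\left(R \right)} = \sqrt{0 + 27} = \sqrt{27} = 3 \sqrt{3}$)
$I{\left(-210 \right)} - \left(-295 + s{\left(-144 \right)}\right) = 168 + \left(295 - 3 \sqrt{3}\right) = 463 - 3 \sqrt{3}$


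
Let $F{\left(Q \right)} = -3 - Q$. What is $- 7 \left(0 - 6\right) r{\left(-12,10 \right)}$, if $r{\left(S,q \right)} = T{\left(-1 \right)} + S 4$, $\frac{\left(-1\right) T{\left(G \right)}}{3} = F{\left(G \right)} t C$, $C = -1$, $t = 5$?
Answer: $-3276$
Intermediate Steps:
$T{\left(G \right)} = -45 - 15 G$ ($T{\left(G \right)} = - 3 \left(-3 - G\right) 5 \left(-1\right) = - 3 \left(-15 - 5 G\right) \left(-1\right) = - 3 \left(15 + 5 G\right) = -45 - 15 G$)
$r{\left(S,q \right)} = -30 + 4 S$ ($r{\left(S,q \right)} = \left(-45 - -15\right) + S 4 = \left(-45 + 15\right) + 4 S = -30 + 4 S$)
$- 7 \left(0 - 6\right) r{\left(-12,10 \right)} = - 7 \left(0 - 6\right) \left(-30 + 4 \left(-12\right)\right) = \left(-7\right) \left(-6\right) \left(-30 - 48\right) = 42 \left(-78\right) = -3276$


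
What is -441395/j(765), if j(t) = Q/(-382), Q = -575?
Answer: -33722578/115 ≈ -2.9324e+5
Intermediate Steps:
j(t) = 575/382 (j(t) = -575/(-382) = -575*(-1/382) = 575/382)
-441395/j(765) = -441395/575/382 = -441395*382/575 = -33722578/115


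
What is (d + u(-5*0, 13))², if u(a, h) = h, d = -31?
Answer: 324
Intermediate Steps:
(d + u(-5*0, 13))² = (-31 + 13)² = (-18)² = 324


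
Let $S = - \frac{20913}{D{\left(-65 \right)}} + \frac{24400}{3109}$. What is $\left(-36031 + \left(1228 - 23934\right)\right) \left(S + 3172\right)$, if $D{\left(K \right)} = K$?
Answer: $- \frac{41563366512969}{202085} \approx -2.0567 \cdot 10^{8}$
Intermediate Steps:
$S = \frac{66604517}{202085}$ ($S = - \frac{20913}{-65} + \frac{24400}{3109} = \left(-20913\right) \left(- \frac{1}{65}\right) + 24400 \cdot \frac{1}{3109} = \frac{20913}{65} + \frac{24400}{3109} = \frac{66604517}{202085} \approx 329.59$)
$\left(-36031 + \left(1228 - 23934\right)\right) \left(S + 3172\right) = \left(-36031 + \left(1228 - 23934\right)\right) \left(\frac{66604517}{202085} + 3172\right) = \left(-36031 - 22706\right) \frac{707618137}{202085} = \left(-58737\right) \frac{707618137}{202085} = - \frac{41563366512969}{202085}$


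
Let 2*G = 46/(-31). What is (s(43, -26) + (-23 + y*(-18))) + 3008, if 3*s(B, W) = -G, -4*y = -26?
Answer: 266747/93 ≈ 2868.2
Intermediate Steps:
G = -23/31 (G = (46/(-31))/2 = (46*(-1/31))/2 = (½)*(-46/31) = -23/31 ≈ -0.74194)
y = 13/2 (y = -¼*(-26) = 13/2 ≈ 6.5000)
s(B, W) = 23/93 (s(B, W) = (-1*(-23/31))/3 = (⅓)*(23/31) = 23/93)
(s(43, -26) + (-23 + y*(-18))) + 3008 = (23/93 + (-23 + (13/2)*(-18))) + 3008 = (23/93 + (-23 - 117)) + 3008 = (23/93 - 140) + 3008 = -12997/93 + 3008 = 266747/93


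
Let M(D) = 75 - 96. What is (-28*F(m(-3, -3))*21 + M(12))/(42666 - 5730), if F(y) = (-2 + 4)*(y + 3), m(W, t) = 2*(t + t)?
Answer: 3521/12312 ≈ 0.28598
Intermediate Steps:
M(D) = -21
m(W, t) = 4*t (m(W, t) = 2*(2*t) = 4*t)
F(y) = 6 + 2*y (F(y) = 2*(3 + y) = 6 + 2*y)
(-28*F(m(-3, -3))*21 + M(12))/(42666 - 5730) = (-28*(6 + 2*(4*(-3)))*21 - 21)/(42666 - 5730) = (-28*(6 + 2*(-12))*21 - 21)/36936 = (-28*(6 - 24)*21 - 21)*(1/36936) = (-28*(-18)*21 - 21)*(1/36936) = (504*21 - 21)*(1/36936) = (10584 - 21)*(1/36936) = 10563*(1/36936) = 3521/12312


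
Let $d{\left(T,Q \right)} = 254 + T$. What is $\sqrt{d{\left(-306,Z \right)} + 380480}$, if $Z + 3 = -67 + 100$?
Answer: $2 \sqrt{95107} \approx 616.79$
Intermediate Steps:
$Z = 30$ ($Z = -3 + \left(-67 + 100\right) = -3 + 33 = 30$)
$\sqrt{d{\left(-306,Z \right)} + 380480} = \sqrt{\left(254 - 306\right) + 380480} = \sqrt{-52 + 380480} = \sqrt{380428} = 2 \sqrt{95107}$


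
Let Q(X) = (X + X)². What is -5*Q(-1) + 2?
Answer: -18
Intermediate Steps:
Q(X) = 4*X² (Q(X) = (2*X)² = 4*X²)
-5*Q(-1) + 2 = -20*(-1)² + 2 = -20 + 2 = -18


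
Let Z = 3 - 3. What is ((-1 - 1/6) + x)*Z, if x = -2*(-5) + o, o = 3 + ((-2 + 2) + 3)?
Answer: 0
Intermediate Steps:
o = 6 (o = 3 + (0 + 3) = 3 + 3 = 6)
x = 16 (x = -2*(-5) + 6 = 10 + 6 = 16)
Z = 0
((-1 - 1/6) + x)*Z = ((-1 - 1/6) + 16)*0 = (-7/6 + 16)*0 = (89/6)*0 = 0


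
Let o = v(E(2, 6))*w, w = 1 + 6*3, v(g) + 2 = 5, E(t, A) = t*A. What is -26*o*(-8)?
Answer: 11856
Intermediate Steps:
E(t, A) = A*t
v(g) = 3 (v(g) = -2 + 5 = 3)
w = 19 (w = 1 + 18 = 19)
o = 57 (o = 3*19 = 57)
-26*o*(-8) = -26*57*(-8) = -1482*(-8) = 11856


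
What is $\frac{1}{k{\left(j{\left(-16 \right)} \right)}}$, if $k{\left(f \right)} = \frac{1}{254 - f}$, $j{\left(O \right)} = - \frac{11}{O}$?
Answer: $\frac{4053}{16} \approx 253.31$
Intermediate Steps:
$\frac{1}{k{\left(j{\left(-16 \right)} \right)}} = \frac{1}{\left(-1\right) \frac{1}{-254 - \frac{11}{-16}}} = \frac{1}{\left(-1\right) \frac{1}{-254 - - \frac{11}{16}}} = \frac{1}{\left(-1\right) \frac{1}{-254 + \frac{11}{16}}} = \frac{1}{\left(-1\right) \frac{1}{- \frac{4053}{16}}} = \frac{1}{\left(-1\right) \left(- \frac{16}{4053}\right)} = \frac{1}{\frac{16}{4053}} = \frac{4053}{16}$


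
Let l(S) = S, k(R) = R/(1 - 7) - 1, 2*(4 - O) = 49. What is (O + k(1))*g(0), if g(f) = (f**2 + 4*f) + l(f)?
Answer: 0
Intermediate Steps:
O = -41/2 (O = 4 - 1/2*49 = 4 - 49/2 = -41/2 ≈ -20.500)
k(R) = -1 - R/6 (k(R) = R/(-6) - 1 = -R/6 - 1 = -1 - R/6)
g(f) = f**2 + 5*f (g(f) = (f**2 + 4*f) + f = f**2 + 5*f)
(O + k(1))*g(0) = (-41/2 + (-1 - 1/6*1))*(0*(5 + 0)) = (-41/2 + (-1 - 1/6))*(0*5) = (-41/2 - 7/6)*0 = -65/3*0 = 0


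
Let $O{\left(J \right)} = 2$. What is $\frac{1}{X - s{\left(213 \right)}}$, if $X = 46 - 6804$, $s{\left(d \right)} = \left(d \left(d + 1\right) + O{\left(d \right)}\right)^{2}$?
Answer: $- \frac{1}{2077907814} \approx -4.8125 \cdot 10^{-10}$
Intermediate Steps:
$s{\left(d \right)} = \left(2 + d \left(1 + d\right)\right)^{2}$ ($s{\left(d \right)} = \left(d \left(d + 1\right) + 2\right)^{2} = \left(d \left(1 + d\right) + 2\right)^{2} = \left(2 + d \left(1 + d\right)\right)^{2}$)
$X = -6758$ ($X = 46 - 6804 = -6758$)
$\frac{1}{X - s{\left(213 \right)}} = \frac{1}{-6758 - \left(2 + 213 + 213^{2}\right)^{2}} = \frac{1}{-6758 - \left(2 + 213 + 45369\right)^{2}} = \frac{1}{-6758 - 45584^{2}} = \frac{1}{-6758 - 2077901056} = \frac{1}{-2077907814} = - \frac{1}{2077907814}$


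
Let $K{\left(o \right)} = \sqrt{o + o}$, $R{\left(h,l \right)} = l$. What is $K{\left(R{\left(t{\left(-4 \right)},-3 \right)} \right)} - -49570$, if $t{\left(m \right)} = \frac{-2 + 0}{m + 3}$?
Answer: $49570 + i \sqrt{6} \approx 49570.0 + 2.4495 i$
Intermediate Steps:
$t{\left(m \right)} = - \frac{2}{3 + m}$
$K{\left(o \right)} = \sqrt{2} \sqrt{o}$ ($K{\left(o \right)} = \sqrt{2 o} = \sqrt{2} \sqrt{o}$)
$K{\left(R{\left(t{\left(-4 \right)},-3 \right)} \right)} - -49570 = \sqrt{2} \sqrt{-3} - -49570 = \sqrt{2} i \sqrt{3} + 49570 = i \sqrt{6} + 49570 = 49570 + i \sqrt{6}$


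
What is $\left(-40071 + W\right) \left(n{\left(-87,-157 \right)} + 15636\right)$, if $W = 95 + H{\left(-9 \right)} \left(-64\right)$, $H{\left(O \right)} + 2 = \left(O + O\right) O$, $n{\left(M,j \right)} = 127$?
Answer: $-791554808$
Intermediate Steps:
$H{\left(O \right)} = -2 + 2 O^{2}$ ($H{\left(O \right)} = -2 + \left(O + O\right) O = -2 + 2 O O = -2 + 2 O^{2}$)
$W = -10145$ ($W = 95 + \left(-2 + 2 \left(-9\right)^{2}\right) \left(-64\right) = 95 + \left(-2 + 2 \cdot 81\right) \left(-64\right) = 95 + \left(-2 + 162\right) \left(-64\right) = 95 + 160 \left(-64\right) = 95 - 10240 = -10145$)
$\left(-40071 + W\right) \left(n{\left(-87,-157 \right)} + 15636\right) = \left(-40071 - 10145\right) \left(127 + 15636\right) = \left(-50216\right) 15763 = -791554808$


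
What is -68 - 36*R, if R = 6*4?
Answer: -932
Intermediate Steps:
R = 24
-68 - 36*R = -68 - 36*24 = -68 - 864 = -932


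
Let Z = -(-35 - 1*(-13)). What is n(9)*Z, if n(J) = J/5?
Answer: 198/5 ≈ 39.600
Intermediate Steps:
Z = 22 (Z = -(-35 + 13) = -1*(-22) = 22)
n(J) = J/5 (n(J) = J*(⅕) = J/5)
n(9)*Z = ((⅕)*9)*22 = (9/5)*22 = 198/5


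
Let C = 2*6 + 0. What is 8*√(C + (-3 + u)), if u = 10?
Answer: 8*√19 ≈ 34.871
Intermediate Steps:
C = 12 (C = 12 + 0 = 12)
8*√(C + (-3 + u)) = 8*√(12 + (-3 + 10)) = 8*√(12 + 7) = 8*√19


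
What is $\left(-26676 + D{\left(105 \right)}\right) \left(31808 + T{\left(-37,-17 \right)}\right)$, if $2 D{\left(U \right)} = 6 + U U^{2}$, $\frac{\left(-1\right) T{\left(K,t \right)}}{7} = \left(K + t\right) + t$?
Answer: $\frac{35673733095}{2} \approx 1.7837 \cdot 10^{10}$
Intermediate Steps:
$T{\left(K,t \right)} = - 14 t - 7 K$ ($T{\left(K,t \right)} = - 7 \left(\left(K + t\right) + t\right) = - 7 \left(K + 2 t\right) = - 14 t - 7 K$)
$D{\left(U \right)} = 3 + \frac{U^{3}}{2}$ ($D{\left(U \right)} = \frac{6 + U U^{2}}{2} = \frac{6 + U^{3}}{2} = 3 + \frac{U^{3}}{2}$)
$\left(-26676 + D{\left(105 \right)}\right) \left(31808 + T{\left(-37,-17 \right)}\right) = \left(-26676 + \left(3 + \frac{105^{3}}{2}\right)\right) \left(31808 - -497\right) = \left(-26676 + \left(3 + \frac{1}{2} \cdot 1157625\right)\right) \left(31808 + \left(238 + 259\right)\right) = \left(-26676 + \left(3 + \frac{1157625}{2}\right)\right) \left(31808 + 497\right) = \left(-26676 + \frac{1157631}{2}\right) 32305 = \frac{1104279}{2} \cdot 32305 = \frac{35673733095}{2}$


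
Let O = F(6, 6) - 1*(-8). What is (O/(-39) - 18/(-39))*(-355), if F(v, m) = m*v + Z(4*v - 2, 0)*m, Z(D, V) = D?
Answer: 56090/39 ≈ 1438.2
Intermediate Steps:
F(v, m) = m*v + m*(-2 + 4*v) (F(v, m) = m*v + (4*v - 2)*m = m*v + (-2 + 4*v)*m = m*v + m*(-2 + 4*v))
O = 176 (O = 6*(-2 + 5*6) - 1*(-8) = 6*(-2 + 30) + 8 = 6*28 + 8 = 168 + 8 = 176)
(O/(-39) - 18/(-39))*(-355) = (176/(-39) - 18/(-39))*(-355) = (176*(-1/39) - 18*(-1/39))*(-355) = (-176/39 + 6/13)*(-355) = -158/39*(-355) = 56090/39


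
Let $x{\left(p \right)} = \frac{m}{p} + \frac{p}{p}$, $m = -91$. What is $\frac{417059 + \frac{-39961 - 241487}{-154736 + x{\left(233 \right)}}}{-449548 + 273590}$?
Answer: $- \frac{2506073001133}{1057312442578} \approx -2.3702$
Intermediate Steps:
$x{\left(p \right)} = 1 - \frac{91}{p}$ ($x{\left(p \right)} = - \frac{91}{p} + \frac{p}{p} = - \frac{91}{p} + 1 = 1 - \frac{91}{p}$)
$\frac{417059 + \frac{-39961 - 241487}{-154736 + x{\left(233 \right)}}}{-449548 + 273590} = \frac{417059 + \frac{-39961 - 241487}{-154736 + \frac{-91 + 233}{233}}}{-449548 + 273590} = \frac{417059 - \frac{281448}{-154736 + \frac{1}{233} \cdot 142}}{-175958} = \left(417059 - \frac{281448}{-154736 + \frac{142}{233}}\right) \left(- \frac{1}{175958}\right) = \left(417059 - \frac{281448}{- \frac{36053346}{233}}\right) \left(- \frac{1}{175958}\right) = \left(417059 - - \frac{10929564}{6008891}\right) \left(- \frac{1}{175958}\right) = \left(417059 + \frac{10929564}{6008891}\right) \left(- \frac{1}{175958}\right) = \frac{2506073001133}{6008891} \left(- \frac{1}{175958}\right) = - \frac{2506073001133}{1057312442578}$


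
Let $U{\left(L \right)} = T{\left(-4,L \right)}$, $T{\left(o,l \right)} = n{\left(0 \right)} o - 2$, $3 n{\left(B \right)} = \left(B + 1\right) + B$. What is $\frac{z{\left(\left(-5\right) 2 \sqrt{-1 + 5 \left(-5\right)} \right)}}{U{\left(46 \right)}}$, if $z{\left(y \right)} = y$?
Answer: $3 i \sqrt{26} \approx 15.297 i$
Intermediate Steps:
$n{\left(B \right)} = \frac{1}{3} + \frac{2 B}{3}$ ($n{\left(B \right)} = \frac{\left(B + 1\right) + B}{3} = \frac{\left(1 + B\right) + B}{3} = \frac{1 + 2 B}{3} = \frac{1}{3} + \frac{2 B}{3}$)
$T{\left(o,l \right)} = -2 + \frac{o}{3}$ ($T{\left(o,l \right)} = \left(\frac{1}{3} + \frac{2}{3} \cdot 0\right) o - 2 = \left(\frac{1}{3} + 0\right) o - 2 = \frac{o}{3} - 2 = -2 + \frac{o}{3}$)
$U{\left(L \right)} = - \frac{10}{3}$ ($U{\left(L \right)} = -2 + \frac{1}{3} \left(-4\right) = -2 - \frac{4}{3} = - \frac{10}{3}$)
$\frac{z{\left(\left(-5\right) 2 \sqrt{-1 + 5 \left(-5\right)} \right)}}{U{\left(46 \right)}} = \frac{\left(-5\right) 2 \sqrt{-1 + 5 \left(-5\right)}}{- \frac{10}{3}} = - 10 \sqrt{-1 - 25} \left(- \frac{3}{10}\right) = - 10 \sqrt{-26} \left(- \frac{3}{10}\right) = - 10 i \sqrt{26} \left(- \frac{3}{10}\right) = 3 i \sqrt{26}$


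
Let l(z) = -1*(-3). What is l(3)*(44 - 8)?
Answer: 108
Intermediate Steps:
l(z) = 3
l(3)*(44 - 8) = 3*(44 - 8) = 3*36 = 108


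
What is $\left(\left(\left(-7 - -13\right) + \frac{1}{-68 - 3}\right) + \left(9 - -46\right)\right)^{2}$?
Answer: $\frac{18748900}{5041} \approx 3719.3$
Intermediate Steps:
$\left(\left(\left(-7 - -13\right) + \frac{1}{-68 - 3}\right) + \left(9 - -46\right)\right)^{2} = \left(\left(\left(-7 + 13\right) + \frac{1}{-71}\right) + \left(9 + 46\right)\right)^{2} = \left(\left(6 - \frac{1}{71}\right) + 55\right)^{2} = \left(\frac{425}{71} + 55\right)^{2} = \left(\frac{4330}{71}\right)^{2} = \frac{18748900}{5041}$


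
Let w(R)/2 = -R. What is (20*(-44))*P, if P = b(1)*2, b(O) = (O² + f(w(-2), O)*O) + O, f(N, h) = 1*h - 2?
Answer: -1760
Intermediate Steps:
w(R) = -2*R (w(R) = 2*(-R) = -2*R)
f(N, h) = -2 + h (f(N, h) = h - 2 = -2 + h)
b(O) = O + O² + O*(-2 + O) (b(O) = (O² + (-2 + O)*O) + O = (O² + O*(-2 + O)) + O = O + O² + O*(-2 + O))
P = 2 (P = (1*(-1 + 2*1))*2 = (1*(-1 + 2))*2 = (1*1)*2 = 1*2 = 2)
(20*(-44))*P = (20*(-44))*2 = -880*2 = -1760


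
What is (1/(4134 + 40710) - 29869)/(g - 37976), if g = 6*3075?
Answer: 1339445435/875623944 ≈ 1.5297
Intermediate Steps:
g = 18450
(1/(4134 + 40710) - 29869)/(g - 37976) = (1/(4134 + 40710) - 29869)/(18450 - 37976) = (1/44844 - 29869)/(-19526) = (1/44844 - 29869)*(-1/19526) = -1339445435/44844*(-1/19526) = 1339445435/875623944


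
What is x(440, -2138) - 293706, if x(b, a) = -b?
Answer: -294146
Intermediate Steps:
x(440, -2138) - 293706 = -1*440 - 293706 = -440 - 293706 = -294146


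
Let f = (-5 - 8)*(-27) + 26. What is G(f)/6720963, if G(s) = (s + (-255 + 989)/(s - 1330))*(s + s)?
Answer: 270344438/6405077739 ≈ 0.042208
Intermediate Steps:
f = 377 (f = -13*(-27) + 26 = 351 + 26 = 377)
G(s) = 2*s*(s + 734/(-1330 + s)) (G(s) = (s + 734/(-1330 + s))*(2*s) = 2*s*(s + 734/(-1330 + s)))
G(f)/6720963 = (2*377*(734 + 377**2 - 1330*377)/(-1330 + 377))/6720963 = (2*377*(734 + 142129 - 501410)/(-953))*(1/6720963) = (2*377*(-1/953)*(-358547))*(1/6720963) = (270344438/953)*(1/6720963) = 270344438/6405077739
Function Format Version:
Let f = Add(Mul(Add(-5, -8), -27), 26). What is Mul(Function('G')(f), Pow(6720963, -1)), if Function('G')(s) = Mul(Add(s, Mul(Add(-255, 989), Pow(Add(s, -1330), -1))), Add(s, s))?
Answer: Rational(270344438, 6405077739) ≈ 0.042208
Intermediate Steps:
f = 377 (f = Add(Mul(-13, -27), 26) = Add(351, 26) = 377)
Function('G')(s) = Mul(2, s, Add(s, Mul(734, Pow(Add(-1330, s), -1)))) (Function('G')(s) = Mul(Add(s, Mul(734, Pow(Add(-1330, s), -1))), Mul(2, s)) = Mul(2, s, Add(s, Mul(734, Pow(Add(-1330, s), -1)))))
Mul(Function('G')(f), Pow(6720963, -1)) = Mul(Mul(2, 377, Pow(Add(-1330, 377), -1), Add(734, Pow(377, 2), Mul(-1330, 377))), Pow(6720963, -1)) = Mul(Mul(2, 377, Pow(-953, -1), Add(734, 142129, -501410)), Rational(1, 6720963)) = Mul(Mul(2, 377, Rational(-1, 953), -358547), Rational(1, 6720963)) = Mul(Rational(270344438, 953), Rational(1, 6720963)) = Rational(270344438, 6405077739)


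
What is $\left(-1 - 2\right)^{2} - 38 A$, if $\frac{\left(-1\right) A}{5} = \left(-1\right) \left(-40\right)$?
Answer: $7609$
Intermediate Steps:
$A = -200$ ($A = - 5 \left(\left(-1\right) \left(-40\right)\right) = \left(-5\right) 40 = -200$)
$\left(-1 - 2\right)^{2} - 38 A = \left(-1 - 2\right)^{2} - -7600 = \left(-3\right)^{2} + 7600 = 9 + 7600 = 7609$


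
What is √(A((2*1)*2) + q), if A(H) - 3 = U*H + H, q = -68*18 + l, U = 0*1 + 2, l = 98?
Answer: I*√1111 ≈ 33.332*I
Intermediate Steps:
U = 2 (U = 0 + 2 = 2)
q = -1126 (q = -68*18 + 98 = -1224 + 98 = -1126)
A(H) = 3 + 3*H (A(H) = 3 + (2*H + H) = 3 + 3*H)
√(A((2*1)*2) + q) = √((3 + 3*((2*1)*2)) - 1126) = √((3 + 3*(2*2)) - 1126) = √((3 + 3*4) - 1126) = √((3 + 12) - 1126) = √(15 - 1126) = √(-1111) = I*√1111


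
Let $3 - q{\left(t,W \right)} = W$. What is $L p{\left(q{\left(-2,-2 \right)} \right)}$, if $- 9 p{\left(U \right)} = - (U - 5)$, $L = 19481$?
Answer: $0$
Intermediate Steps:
$q{\left(t,W \right)} = 3 - W$
$p{\left(U \right)} = - \frac{5}{9} + \frac{U}{9}$ ($p{\left(U \right)} = - \frac{\left(-1\right) \left(U - 5\right)}{9} = - \frac{\left(-1\right) \left(-5 + U\right)}{9} = - \frac{5 - U}{9} = - \frac{5}{9} + \frac{U}{9}$)
$L p{\left(q{\left(-2,-2 \right)} \right)} = 19481 \left(- \frac{5}{9} + \frac{3 - -2}{9}\right) = 19481 \left(- \frac{5}{9} + \frac{3 + 2}{9}\right) = 19481 \left(- \frac{5}{9} + \frac{1}{9} \cdot 5\right) = 19481 \left(- \frac{5}{9} + \frac{5}{9}\right) = 19481 \cdot 0 = 0$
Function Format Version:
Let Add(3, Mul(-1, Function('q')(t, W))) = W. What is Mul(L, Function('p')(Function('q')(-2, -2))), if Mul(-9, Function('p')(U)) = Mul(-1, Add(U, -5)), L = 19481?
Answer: 0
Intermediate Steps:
Function('q')(t, W) = Add(3, Mul(-1, W))
Function('p')(U) = Add(Rational(-5, 9), Mul(Rational(1, 9), U)) (Function('p')(U) = Mul(Rational(-1, 9), Mul(-1, Add(U, -5))) = Mul(Rational(-1, 9), Mul(-1, Add(-5, U))) = Mul(Rational(-1, 9), Add(5, Mul(-1, U))) = Add(Rational(-5, 9), Mul(Rational(1, 9), U)))
Mul(L, Function('p')(Function('q')(-2, -2))) = Mul(19481, Add(Rational(-5, 9), Mul(Rational(1, 9), Add(3, Mul(-1, -2))))) = Mul(19481, Add(Rational(-5, 9), Mul(Rational(1, 9), Add(3, 2)))) = Mul(19481, Add(Rational(-5, 9), Mul(Rational(1, 9), 5))) = Mul(19481, Add(Rational(-5, 9), Rational(5, 9))) = Mul(19481, 0) = 0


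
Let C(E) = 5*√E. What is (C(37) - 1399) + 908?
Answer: -491 + 5*√37 ≈ -460.59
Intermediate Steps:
(C(37) - 1399) + 908 = (5*√37 - 1399) + 908 = (-1399 + 5*√37) + 908 = -491 + 5*√37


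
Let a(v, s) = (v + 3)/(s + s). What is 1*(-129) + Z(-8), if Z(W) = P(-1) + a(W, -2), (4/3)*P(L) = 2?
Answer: -505/4 ≈ -126.25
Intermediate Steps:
P(L) = 3/2 (P(L) = (3/4)*2 = 3/2)
a(v, s) = (3 + v)/(2*s) (a(v, s) = (3 + v)/((2*s)) = (3 + v)*(1/(2*s)) = (3 + v)/(2*s))
Z(W) = 3/4 - W/4 (Z(W) = 3/2 + (1/2)*(3 + W)/(-2) = 3/2 + (1/2)*(-1/2)*(3 + W) = 3/2 + (-3/4 - W/4) = 3/4 - W/4)
1*(-129) + Z(-8) = 1*(-129) + (3/4 - 1/4*(-8)) = -129 + (3/4 + 2) = -129 + 11/4 = -505/4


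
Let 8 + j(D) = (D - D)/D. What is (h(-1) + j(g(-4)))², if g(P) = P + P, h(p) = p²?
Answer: 49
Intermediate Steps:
g(P) = 2*P
j(D) = -8 (j(D) = -8 + (D - D)/D = -8 + 0/D = -8 + 0 = -8)
(h(-1) + j(g(-4)))² = ((-1)² - 8)² = (1 - 8)² = (-7)² = 49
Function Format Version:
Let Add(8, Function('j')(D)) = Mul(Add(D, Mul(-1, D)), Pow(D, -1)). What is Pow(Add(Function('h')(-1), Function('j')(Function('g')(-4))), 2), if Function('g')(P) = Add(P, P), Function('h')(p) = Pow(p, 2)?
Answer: 49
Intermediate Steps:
Function('g')(P) = Mul(2, P)
Function('j')(D) = -8 (Function('j')(D) = Add(-8, Mul(Add(D, Mul(-1, D)), Pow(D, -1))) = Add(-8, Mul(0, Pow(D, -1))) = Add(-8, 0) = -8)
Pow(Add(Function('h')(-1), Function('j')(Function('g')(-4))), 2) = Pow(Add(Pow(-1, 2), -8), 2) = Pow(Add(1, -8), 2) = Pow(-7, 2) = 49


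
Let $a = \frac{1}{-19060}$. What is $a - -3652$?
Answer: $\frac{69607119}{19060} \approx 3652.0$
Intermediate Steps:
$a = - \frac{1}{19060} \approx -5.2466 \cdot 10^{-5}$
$a - -3652 = - \frac{1}{19060} - -3652 = - \frac{1}{19060} + 3652 = \frac{69607119}{19060}$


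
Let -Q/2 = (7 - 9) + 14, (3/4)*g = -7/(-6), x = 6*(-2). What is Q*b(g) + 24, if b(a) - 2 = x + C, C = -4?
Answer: 360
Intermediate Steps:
x = -12
g = 14/9 (g = 4*(-7/(-6))/3 = 4*(-7*(-1/6))/3 = (4/3)*(7/6) = 14/9 ≈ 1.5556)
Q = -24 (Q = -2*((7 - 9) + 14) = -2*(-2 + 14) = -2*12 = -24)
b(a) = -14 (b(a) = 2 + (-12 - 4) = 2 - 16 = -14)
Q*b(g) + 24 = -24*(-14) + 24 = 336 + 24 = 360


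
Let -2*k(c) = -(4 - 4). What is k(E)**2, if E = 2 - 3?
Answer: 0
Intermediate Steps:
E = -1
k(c) = 0 (k(c) = -(-1)*(4 - 4)/2 = -(-1)*0/2 = -1/2*0 = 0)
k(E)**2 = 0**2 = 0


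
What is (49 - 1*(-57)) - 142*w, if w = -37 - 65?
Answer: 14590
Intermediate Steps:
w = -102
(49 - 1*(-57)) - 142*w = (49 - 1*(-57)) - 142*(-102) = (49 + 57) + 14484 = 106 + 14484 = 14590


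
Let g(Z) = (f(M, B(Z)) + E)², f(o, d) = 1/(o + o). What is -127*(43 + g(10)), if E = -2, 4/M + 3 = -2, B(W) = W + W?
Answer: -405511/64 ≈ -6336.1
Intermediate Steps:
B(W) = 2*W
M = -⅘ (M = 4/(-3 - 2) = 4/(-5) = 4*(-⅕) = -⅘ ≈ -0.80000)
f(o, d) = 1/(2*o)
g(Z) = 441/64 (g(Z) = (1/(2*(-⅘)) - 2)² = ((½)*(-5/4) - 2)² = (-5/8 - 2)² = (-21/8)² = 441/64)
-127*(43 + g(10)) = -127*(43 + 441/64) = -127*3193/64 = -405511/64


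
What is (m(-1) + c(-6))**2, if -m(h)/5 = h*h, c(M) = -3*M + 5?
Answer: 324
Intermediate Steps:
c(M) = 5 - 3*M
m(h) = -5*h**2 (m(h) = -5*h*h = -5*h**2)
(m(-1) + c(-6))**2 = (-5*(-1)**2 + (5 - 3*(-6)))**2 = (-5*1 + (5 + 18))**2 = (-5 + 23)**2 = 18**2 = 324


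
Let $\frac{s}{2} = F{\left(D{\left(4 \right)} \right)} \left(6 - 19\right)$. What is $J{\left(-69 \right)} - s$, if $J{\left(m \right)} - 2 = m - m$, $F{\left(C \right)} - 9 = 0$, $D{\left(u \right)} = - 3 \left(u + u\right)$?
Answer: $236$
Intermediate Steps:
$D{\left(u \right)} = - 6 u$ ($D{\left(u \right)} = - 3 \cdot 2 u = - 6 u$)
$F{\left(C \right)} = 9$ ($F{\left(C \right)} = 9 + 0 = 9$)
$J{\left(m \right)} = 2$ ($J{\left(m \right)} = 2 + \left(m - m\right) = 2 + 0 = 2$)
$s = -234$ ($s = 2 \cdot 9 \left(6 - 19\right) = 2 \cdot 9 \left(-13\right) = 2 \left(-117\right) = -234$)
$J{\left(-69 \right)} - s = 2 - -234 = 2 + 234 = 236$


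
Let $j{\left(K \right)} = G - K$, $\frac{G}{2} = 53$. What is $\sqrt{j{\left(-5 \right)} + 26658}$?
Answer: $\sqrt{26769} \approx 163.61$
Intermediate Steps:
$G = 106$ ($G = 2 \cdot 53 = 106$)
$j{\left(K \right)} = 106 - K$
$\sqrt{j{\left(-5 \right)} + 26658} = \sqrt{\left(106 - -5\right) + 26658} = \sqrt{\left(106 + 5\right) + 26658} = \sqrt{111 + 26658} = \sqrt{26769}$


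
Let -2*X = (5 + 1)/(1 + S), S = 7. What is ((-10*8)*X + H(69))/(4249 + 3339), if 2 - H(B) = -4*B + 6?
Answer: 151/3794 ≈ 0.039800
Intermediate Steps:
H(B) = -4 + 4*B (H(B) = 2 - (-4*B + 6) = 2 - (6 - 4*B) = 2 + (-6 + 4*B) = -4 + 4*B)
X = -3/8 (X = -(5 + 1)/(2*(1 + 7)) = -3/8 ≈ -0.37500)
((-10*8)*X + H(69))/(4249 + 3339) = (-10*8*(-3/8) + (-4 + 4*69))/(4249 + 3339) = (-80*(-3/8) + (-4 + 276))/7588 = (30 + 272)*(1/7588) = 302*(1/7588) = 151/3794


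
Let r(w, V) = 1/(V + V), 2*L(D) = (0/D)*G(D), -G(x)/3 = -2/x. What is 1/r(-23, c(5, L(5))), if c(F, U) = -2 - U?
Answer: -4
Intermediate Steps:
G(x) = 6/x (G(x) = -(-6)/x = 6/x)
L(D) = 0 (L(D) = ((0/D)*(6/D))/2 = (0*(6/D))/2 = (½)*0 = 0)
r(w, V) = 1/(2*V)
1/r(-23, c(5, L(5))) = 1/(1/(2*(-2 - 1*0))) = 1/(1/(2*(-2 + 0))) = 1/((½)/(-2)) = 1/((½)*(-½)) = 1/(-¼) = -4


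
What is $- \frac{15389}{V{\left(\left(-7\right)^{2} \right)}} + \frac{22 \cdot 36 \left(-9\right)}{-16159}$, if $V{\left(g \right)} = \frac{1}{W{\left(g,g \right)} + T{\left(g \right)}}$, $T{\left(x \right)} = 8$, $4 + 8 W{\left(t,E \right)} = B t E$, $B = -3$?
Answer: $\frac{161477813247}{11752} \approx 1.374 \cdot 10^{7}$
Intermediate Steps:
$W{\left(t,E \right)} = - \frac{1}{2} - \frac{3 E t}{8}$ ($W{\left(t,E \right)} = - \frac{1}{2} + \frac{- 3 t E}{8} = - \frac{1}{2} + \frac{\left(-3\right) E t}{8} = - \frac{1}{2} - \frac{3 E t}{8}$)
$V{\left(g \right)} = \frac{1}{\frac{15}{2} - \frac{3 g^{2}}{8}}$ ($V{\left(g \right)} = \frac{1}{\left(- \frac{1}{2} - \frac{3 g g}{8}\right) + 8} = \frac{1}{\left(- \frac{1}{2} - \frac{3 g^{2}}{8}\right) + 8} = \frac{1}{\frac{15}{2} - \frac{3 g^{2}}{8}}$)
$- \frac{15389}{V{\left(\left(-7\right)^{2} \right)}} + \frac{22 \cdot 36 \left(-9\right)}{-16159} = - \frac{15389}{\left(-8\right) \frac{1}{-60 + 3 \left(\left(-7\right)^{2}\right)^{2}}} + \frac{22 \cdot 36 \left(-9\right)}{-16159} = - \frac{15389}{\left(-8\right) \frac{1}{-60 + 3 \cdot 49^{2}}} + 792 \left(-9\right) \left(- \frac{1}{16159}\right) = - \frac{15389}{\left(-8\right) \frac{1}{-60 + 3 \cdot 2401}} - - \frac{648}{1469} = - \frac{15389}{\left(-8\right) \frac{1}{-60 + 7203}} + \frac{648}{1469} = - \frac{15389}{\left(-8\right) \frac{1}{7143}} + \frac{648}{1469} = - \frac{15389}{- \frac{8}{7143}} + \frac{648}{1469} = \left(-15389\right) \left(- \frac{7143}{8}\right) + \frac{648}{1469} = \frac{109923627}{8} + \frac{648}{1469} = \frac{161477813247}{11752}$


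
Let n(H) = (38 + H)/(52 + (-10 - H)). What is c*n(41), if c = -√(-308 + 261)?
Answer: -79*I*√47 ≈ -541.6*I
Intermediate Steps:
n(H) = (38 + H)/(42 - H)
c = -I*√47 (c = -√(-47) = -I*√47 ≈ -6.8557*I)
c*n(41) = (-I*√47)*((-38 - 1*41)/(-42 + 41)) = (-I*√47)*((-38 - 41)/(-1)) = (-I*√47)*(-1*(-79)) = -I*√47*79 = -79*I*√47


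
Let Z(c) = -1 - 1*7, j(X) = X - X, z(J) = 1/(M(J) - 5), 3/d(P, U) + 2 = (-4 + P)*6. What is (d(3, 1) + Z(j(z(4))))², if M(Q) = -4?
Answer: 4489/64 ≈ 70.141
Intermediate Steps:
d(P, U) = 3/(-26 + 6*P) (d(P, U) = 3/(-2 + (-4 + P)*6) = 3/(-2 + (-24 + 6*P)) = 3/(-26 + 6*P))
z(J) = -⅑ (z(J) = 1/(-4 - 5) = 1/(-9) = -⅑)
j(X) = 0
Z(c) = -8 (Z(c) = -1 - 7 = -8)
(d(3, 1) + Z(j(z(4))))² = (3/(2*(-13 + 3*3)) - 8)² = (3/(2*(-13 + 9)) - 8)² = ((3/2)/(-4) - 8)² = ((3/2)*(-¼) - 8)² = (-3/8 - 8)² = (-67/8)² = 4489/64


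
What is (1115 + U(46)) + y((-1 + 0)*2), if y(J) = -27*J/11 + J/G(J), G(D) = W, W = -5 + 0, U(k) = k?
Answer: 64147/55 ≈ 1166.3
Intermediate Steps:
W = -5
G(D) = -5
y(J) = -146*J/55 (y(J) = -27*J/11 + J/(-5) = -27*J/11 + J*(-1/5) = -27*J/11 - J/5 = -146*J/55)
(1115 + U(46)) + y((-1 + 0)*2) = (1115 + 46) - 146*(-1 + 0)*2/55 = 1161 - (-146)*2/55 = 1161 - 146/55*(-2) = 1161 + 292/55 = 64147/55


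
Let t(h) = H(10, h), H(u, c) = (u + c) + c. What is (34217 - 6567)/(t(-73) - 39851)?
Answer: -27650/39987 ≈ -0.69147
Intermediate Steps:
H(u, c) = u + 2*c (H(u, c) = (c + u) + c = u + 2*c)
t(h) = 10 + 2*h
(34217 - 6567)/(t(-73) - 39851) = (34217 - 6567)/((10 + 2*(-73)) - 39851) = 27650/((10 - 146) - 39851) = 27650/(-136 - 39851) = 27650/(-39987) = 27650*(-1/39987) = -27650/39987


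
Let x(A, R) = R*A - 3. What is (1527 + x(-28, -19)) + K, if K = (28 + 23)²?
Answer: 4657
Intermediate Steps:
x(A, R) = -3 + A*R (x(A, R) = A*R - 3 = -3 + A*R)
K = 2601 (K = 51² = 2601)
(1527 + x(-28, -19)) + K = (1527 + (-3 - 28*(-19))) + 2601 = (1527 + (-3 + 532)) + 2601 = (1527 + 529) + 2601 = 2056 + 2601 = 4657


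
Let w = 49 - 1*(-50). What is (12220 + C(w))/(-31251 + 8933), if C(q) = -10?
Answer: -6105/11159 ≈ -0.54709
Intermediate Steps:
w = 99 (w = 49 + 50 = 99)
(12220 + C(w))/(-31251 + 8933) = (12220 - 10)/(-31251 + 8933) = 12210/(-22318) = 12210*(-1/22318) = -6105/11159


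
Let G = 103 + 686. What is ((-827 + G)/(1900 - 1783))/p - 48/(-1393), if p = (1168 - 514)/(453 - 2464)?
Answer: 55061569/53294787 ≈ 1.0332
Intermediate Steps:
G = 789
p = -654/2011 (p = 654/(-2011) = 654*(-1/2011) = -654/2011 ≈ -0.32521)
((-827 + G)/(1900 - 1783))/p - 48/(-1393) = ((-827 + 789)/(1900 - 1783))/(-654/2011) - 48/(-1393) = -38/117*(-2011/654) - 48*(-1/1393) = -38*1/117*(-2011/654) + 48/1393 = -38/117*(-2011/654) + 48/1393 = 38209/38259 + 48/1393 = 55061569/53294787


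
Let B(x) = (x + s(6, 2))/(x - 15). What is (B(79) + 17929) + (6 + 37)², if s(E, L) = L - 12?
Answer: 1265861/64 ≈ 19779.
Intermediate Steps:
s(E, L) = -12 + L
B(x) = (-10 + x)/(-15 + x) (B(x) = (x + (-12 + 2))/(x - 15) = (x - 10)/(-15 + x) = (-10 + x)/(-15 + x))
(B(79) + 17929) + (6 + 37)² = ((-10 + 79)/(-15 + 79) + 17929) + (6 + 37)² = (69/64 + 17929) + 43² = ((1/64)*69 + 17929) + 1849 = (69/64 + 17929) + 1849 = 1147525/64 + 1849 = 1265861/64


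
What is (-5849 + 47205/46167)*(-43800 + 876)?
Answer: 3862925034024/15389 ≈ 2.5102e+8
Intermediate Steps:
(-5849 + 47205/46167)*(-43800 + 876) = (-5849 + 47205*(1/46167))*(-42924) = (-5849 + 15735/15389)*(-42924) = -89994526/15389*(-42924) = 3862925034024/15389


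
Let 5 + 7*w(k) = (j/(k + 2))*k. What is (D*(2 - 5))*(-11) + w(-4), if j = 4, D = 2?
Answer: 465/7 ≈ 66.429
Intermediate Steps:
w(k) = -5/7 + 4*k/(7*(2 + k)) (w(k) = -5/7 + ((4/(k + 2))*k)/7 = -5/7 + ((4/(2 + k))*k)/7 = -5/7 + (4*k/(2 + k))/7 = -5/7 + 4*k/(7*(2 + k)))
(D*(2 - 5))*(-11) + w(-4) = (2*(2 - 5))*(-11) + (-10 - 1*(-4))/(7*(2 - 4)) = (2*(-3))*(-11) + (⅐)*(-10 + 4)/(-2) = -6*(-11) + (⅐)*(-½)*(-6) = 66 + 3/7 = 465/7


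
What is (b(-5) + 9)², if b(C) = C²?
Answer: 1156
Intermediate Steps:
(b(-5) + 9)² = ((-5)² + 9)² = (25 + 9)² = 34² = 1156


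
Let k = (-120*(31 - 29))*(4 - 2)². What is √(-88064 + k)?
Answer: 8*I*√1391 ≈ 298.37*I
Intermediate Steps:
k = -960 (k = -120*2*2² = -240*4 = -960)
√(-88064 + k) = √(-88064 - 960) = √(-89024) = 8*I*√1391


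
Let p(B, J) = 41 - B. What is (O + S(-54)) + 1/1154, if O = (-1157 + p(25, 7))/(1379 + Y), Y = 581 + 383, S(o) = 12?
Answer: 31131493/2703822 ≈ 11.514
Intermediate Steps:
Y = 964
O = -1141/2343 (O = (-1157 + (41 - 1*25))/(1379 + 964) = (-1157 + (41 - 25))/2343 = (-1157 + 16)*(1/2343) = -1141*1/2343 = -1141/2343 ≈ -0.48698)
(O + S(-54)) + 1/1154 = (-1141/2343 + 12) + 1/1154 = 26975/2343 + 1/1154 = 31131493/2703822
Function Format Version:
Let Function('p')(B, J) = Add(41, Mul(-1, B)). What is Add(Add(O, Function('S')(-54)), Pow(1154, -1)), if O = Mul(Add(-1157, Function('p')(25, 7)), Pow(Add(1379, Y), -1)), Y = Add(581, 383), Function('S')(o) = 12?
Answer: Rational(31131493, 2703822) ≈ 11.514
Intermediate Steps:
Y = 964
O = Rational(-1141, 2343) (O = Mul(Add(-1157, Add(41, Mul(-1, 25))), Pow(Add(1379, 964), -1)) = Mul(Add(-1157, Add(41, -25)), Pow(2343, -1)) = Mul(Add(-1157, 16), Rational(1, 2343)) = Mul(-1141, Rational(1, 2343)) = Rational(-1141, 2343) ≈ -0.48698)
Add(Add(O, Function('S')(-54)), Pow(1154, -1)) = Add(Add(Rational(-1141, 2343), 12), Pow(1154, -1)) = Add(Rational(26975, 2343), Rational(1, 1154)) = Rational(31131493, 2703822)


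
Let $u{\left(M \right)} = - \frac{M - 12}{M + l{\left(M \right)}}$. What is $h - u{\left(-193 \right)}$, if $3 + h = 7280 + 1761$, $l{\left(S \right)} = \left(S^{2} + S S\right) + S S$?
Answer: $\frac{1008224847}{111554} \approx 9038.0$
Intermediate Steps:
$l{\left(S \right)} = 3 S^{2}$ ($l{\left(S \right)} = \left(S^{2} + S^{2}\right) + S^{2} = 2 S^{2} + S^{2} = 3 S^{2}$)
$h = 9038$ ($h = -3 + \left(7280 + 1761\right) = -3 + 9041 = 9038$)
$u{\left(M \right)} = - \frac{-12 + M}{M + 3 M^{2}}$ ($u{\left(M \right)} = - \frac{M - 12}{M + 3 M^{2}} = - \frac{-12 + M}{M + 3 M^{2}}$)
$h - u{\left(-193 \right)} = 9038 - \frac{12 - -193}{\left(-193\right) \left(1 + 3 \left(-193\right)\right)} = 9038 - - \frac{12 + 193}{193 \left(1 - 579\right)} = 9038 - \left(- \frac{1}{193}\right) \frac{1}{-578} \cdot 205 = 9038 - \left(- \frac{1}{193}\right) \left(- \frac{1}{578}\right) 205 = 9038 - \frac{205}{111554} = \frac{1008224847}{111554}$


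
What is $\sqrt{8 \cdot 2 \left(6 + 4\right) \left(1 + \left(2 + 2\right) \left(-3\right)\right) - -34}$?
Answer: $i \sqrt{1726} \approx 41.545 i$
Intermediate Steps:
$\sqrt{8 \cdot 2 \left(6 + 4\right) \left(1 + \left(2 + 2\right) \left(-3\right)\right) - -34} = \sqrt{8 \cdot 2 \cdot 10 \left(1 + 4 \left(-3\right)\right) + \left(-66 + 100\right)} = \sqrt{8 \cdot 20 \left(1 - 12\right) + 34} = \sqrt{8 \cdot 20 \left(-11\right) + 34} = \sqrt{8 \left(-220\right) + 34} = \sqrt{-1760 + 34} = \sqrt{-1726} = i \sqrt{1726}$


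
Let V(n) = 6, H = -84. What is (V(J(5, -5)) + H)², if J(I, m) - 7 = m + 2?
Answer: 6084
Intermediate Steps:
J(I, m) = 9 + m (J(I, m) = 7 + (m + 2) = 7 + (2 + m) = 9 + m)
(V(J(5, -5)) + H)² = (6 - 84)² = (-78)² = 6084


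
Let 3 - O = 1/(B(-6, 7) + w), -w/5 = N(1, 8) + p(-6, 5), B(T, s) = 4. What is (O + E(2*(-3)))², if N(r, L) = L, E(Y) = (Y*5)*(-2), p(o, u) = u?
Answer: 14776336/3721 ≈ 3971.1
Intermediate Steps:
E(Y) = -10*Y (E(Y) = (5*Y)*(-2) = -10*Y)
w = -65 (w = -5*(8 + 5) = -5*13 = -65)
O = 184/61 (O = 3 - 1/(4 - 65) = 3 - 1/(-61) = 3 - 1*(-1/61) = 3 + 1/61 = 184/61 ≈ 3.0164)
(O + E(2*(-3)))² = (184/61 - 20*(-3))² = (184/61 - 10*(-6))² = (184/61 + 60)² = (3844/61)² = 14776336/3721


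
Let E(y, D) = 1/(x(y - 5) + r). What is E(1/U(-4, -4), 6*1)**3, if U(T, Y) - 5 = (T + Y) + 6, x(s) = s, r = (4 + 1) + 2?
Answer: 27/343 ≈ 0.078717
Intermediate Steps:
r = 7 (r = 5 + 2 = 7)
U(T, Y) = 11 + T + Y (U(T, Y) = 5 + ((T + Y) + 6) = 5 + (6 + T + Y) = 11 + T + Y)
E(y, D) = 1/(2 + y) (E(y, D) = 1/((y - 5) + 7) = 1/((-5 + y) + 7) = 1/(2 + y))
E(1/U(-4, -4), 6*1)**3 = (1/(2 + 1/(11 - 4 - 4)))**3 = (1/(2 + 1/3))**3 = (1/(7/3))**3 = (3/7)**3 = 27/343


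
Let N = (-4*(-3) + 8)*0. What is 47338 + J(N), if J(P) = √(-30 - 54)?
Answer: 47338 + 2*I*√21 ≈ 47338.0 + 9.1651*I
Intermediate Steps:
N = 0 (N = (12 + 8)*0 = 20*0 = 0)
J(P) = 2*I*√21 (J(P) = √(-84) = 2*I*√21)
47338 + J(N) = 47338 + 2*I*√21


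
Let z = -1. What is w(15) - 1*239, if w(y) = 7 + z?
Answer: -233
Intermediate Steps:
w(y) = 6 (w(y) = 7 - 1 = 6)
w(15) - 1*239 = 6 - 1*239 = 6 - 239 = -233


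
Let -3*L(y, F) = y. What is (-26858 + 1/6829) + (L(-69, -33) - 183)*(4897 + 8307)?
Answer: -14610631841/6829 ≈ -2.1395e+6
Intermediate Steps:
L(y, F) = -y/3
(-26858 + 1/6829) + (L(-69, -33) - 183)*(4897 + 8307) = (-26858 + 1/6829) + (-1/3*(-69) - 183)*(4897 + 8307) = (-26858 + 1/6829) + (23 - 183)*13204 = -183413281/6829 - 160*13204 = -183413281/6829 - 2112640 = -14610631841/6829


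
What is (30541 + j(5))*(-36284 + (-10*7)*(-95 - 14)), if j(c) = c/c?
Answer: -875150468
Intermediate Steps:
j(c) = 1
(30541 + j(5))*(-36284 + (-10*7)*(-95 - 14)) = (30541 + 1)*(-36284 + (-10*7)*(-95 - 14)) = 30542*(-36284 - 70*(-109)) = 30542*(-36284 + 7630) = 30542*(-28654) = -875150468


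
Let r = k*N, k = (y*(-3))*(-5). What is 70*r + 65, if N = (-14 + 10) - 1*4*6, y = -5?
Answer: 147065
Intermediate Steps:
N = -28 (N = -4 - 4*6 = -4 - 24 = -28)
k = -75 (k = -5*(-3)*(-5) = 15*(-5) = -75)
r = 2100 (r = -75*(-28) = 2100)
70*r + 65 = 70*2100 + 65 = 147000 + 65 = 147065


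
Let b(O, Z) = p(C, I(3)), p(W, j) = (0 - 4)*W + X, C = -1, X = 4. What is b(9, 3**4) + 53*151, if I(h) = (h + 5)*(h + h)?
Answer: 8011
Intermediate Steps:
I(h) = 2*h*(5 + h) (I(h) = (5 + h)*(2*h) = 2*h*(5 + h))
p(W, j) = 4 - 4*W (p(W, j) = (0 - 4)*W + 4 = -4*W + 4 = 4 - 4*W)
b(O, Z) = 8 (b(O, Z) = 4 - 4*(-1) = 4 + 4 = 8)
b(9, 3**4) + 53*151 = 8 + 53*151 = 8 + 8003 = 8011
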